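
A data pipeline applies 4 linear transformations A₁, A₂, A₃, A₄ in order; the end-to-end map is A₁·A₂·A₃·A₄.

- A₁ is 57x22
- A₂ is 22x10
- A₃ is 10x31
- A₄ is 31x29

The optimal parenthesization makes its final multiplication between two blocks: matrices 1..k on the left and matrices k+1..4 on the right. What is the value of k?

2

Adjacent pairs: A₁A₂ = 57·22·10 = 12540; A₂A₃ = 22·10·31 = 6820; A₃A₄ = 10·31·29 = 8990.
Length 3: A₁..A₃: k=1: 0+6820+57·22·31=45694; k=2: 12540+0+57·10·31=30210 → min 30210 | A₂..A₄: k=2: 0+8990+22·10·29=15370; k=3: 6820+0+22·31·29=26598 → min 15370.
Top-level splits: k=1: (A₁..A₁)·(A₂..A₄) → 0+15370+57·22·29 = 51736; k=2: (A₁..A₂)·(A₃..A₄) → 12540+8990+57·10·29 = 38060; k=3: (A₁..A₃)·(A₄..A₄) → 30210+0+57·31·29 = 81453.
Best split is after A₂, i.e. k = 2.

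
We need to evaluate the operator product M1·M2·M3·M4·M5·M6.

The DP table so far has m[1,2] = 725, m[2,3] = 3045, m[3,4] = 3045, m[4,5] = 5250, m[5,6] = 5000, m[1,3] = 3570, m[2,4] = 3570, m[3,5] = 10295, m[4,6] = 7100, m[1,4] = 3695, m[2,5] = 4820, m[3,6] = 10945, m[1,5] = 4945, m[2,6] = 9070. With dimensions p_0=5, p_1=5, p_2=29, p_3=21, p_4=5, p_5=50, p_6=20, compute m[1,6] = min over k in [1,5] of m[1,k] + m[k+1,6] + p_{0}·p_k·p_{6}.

9195

m[1,6] = min over k∈[1,5] of m[1,k]+m[k+1,6]+p_{0}·p_k·p_{6}.
k=1: 0 + 9070 + 5·5·20 = 9570; k=2: 725 + 10945 + 5·29·20 = 14570; k=3: 3570 + 7100 + 5·21·20 = 12770; k=4: 3695 + 5000 + 5·5·20 = 9195; k=5: 4945 + 0 + 5·50·20 = 9945.
Minimum: 9195 at k=4.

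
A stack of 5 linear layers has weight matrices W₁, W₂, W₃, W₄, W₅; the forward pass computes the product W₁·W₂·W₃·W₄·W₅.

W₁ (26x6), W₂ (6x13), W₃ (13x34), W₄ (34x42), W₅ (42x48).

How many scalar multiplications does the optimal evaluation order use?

Adjacent pairs: W₁W₂ = 26·6·13 = 2028; W₂W₃ = 6·13·34 = 2652; W₃W₄ = 13·34·42 = 18564; W₄W₅ = 34·42·48 = 68544.
Length 3: W₁..W₃: k=1: 0+2652+26·6·34=7956; k=2: 2028+0+26·13·34=13520 → min 7956 | W₂..W₄: k=2: 0+18564+6·13·42=21840; k=3: 2652+0+6·34·42=11220 → min 11220 | W₃..W₅: k=3: 0+68544+13·34·48=89760; k=4: 18564+0+13·42·48=44772 → min 44772.
Length 4: W₁..W₄: k=1: 0+11220+26·6·42=17772; k=2: 2028+18564+26·13·42=34788; k=3: 7956+0+26·34·42=45084 → min 17772 | W₂..W₅: k=2: 0+44772+6·13·48=48516; k=3: 2652+68544+6·34·48=80988; k=4: 11220+0+6·42·48=23316 → min 23316.
Length 5: W₁..W₅: k=1: 0+23316+26·6·48=30804; k=2: 2028+44772+26·13·48=63024; k=3: 7956+68544+26·34·48=118932; k=4: 17772+0+26·42·48=70188 → min 30804.
Optimal order: (W₁·(((W₂·W₃)·W₄)·W₅)) with cost 30804.

30804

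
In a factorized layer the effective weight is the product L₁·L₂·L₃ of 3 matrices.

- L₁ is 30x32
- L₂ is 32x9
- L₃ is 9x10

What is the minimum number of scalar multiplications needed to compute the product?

Order (L₁·(L₂·L₃)): (L₂·L₃): 32×9 by 9×10 → 32×10, cost 32·9·10 = 2880; (L₁·(L₂·L₃)): 30×32 by 32×10 → 30×10, cost 30·32·10 = 9600; cumulative 12480. Total 12480.
Order ((L₁·L₂)·L₃): (L₁·L₂): 30×32 by 32×9 → 30×9, cost 30·32·9 = 8640; ((L₁·L₂)·L₃): 30×9 by 9×10 → 30×10, cost 30·9·10 = 2700; cumulative 11340. Total 11340.
Minimum: 11340.

11340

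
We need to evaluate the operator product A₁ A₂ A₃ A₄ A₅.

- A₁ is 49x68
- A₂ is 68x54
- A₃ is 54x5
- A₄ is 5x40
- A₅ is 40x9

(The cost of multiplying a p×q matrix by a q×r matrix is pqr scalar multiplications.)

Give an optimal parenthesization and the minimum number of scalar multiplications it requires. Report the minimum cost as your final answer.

39025

Adjacent pairs: A₁A₂ = 49·68·54 = 179928; A₂A₃ = 68·54·5 = 18360; A₃A₄ = 54·5·40 = 10800; A₄A₅ = 5·40·9 = 1800.
Length 3: A₁..A₃: k=1: 0+18360+49·68·5=35020; k=2: 179928+0+49·54·5=193158 → min 35020 | A₂..A₄: k=2: 0+10800+68·54·40=157680; k=3: 18360+0+68·5·40=31960 → min 31960 | A₃..A₅: k=3: 0+1800+54·5·9=4230; k=4: 10800+0+54·40·9=30240 → min 4230.
Length 4: A₁..A₄: k=1: 0+31960+49·68·40=165240; k=2: 179928+10800+49·54·40=296568; k=3: 35020+0+49·5·40=44820 → min 44820 | A₂..A₅: k=2: 0+4230+68·54·9=37278; k=3: 18360+1800+68·5·9=23220; k=4: 31960+0+68·40·9=56440 → min 23220.
Length 5: A₁..A₅: k=1: 0+23220+49·68·9=53208; k=2: 179928+4230+49·54·9=207972; k=3: 35020+1800+49·5·9=39025; k=4: 44820+0+49·40·9=62460 → min 39025.
Optimal parenthesization: ((A₁ (A₂ A₃)) (A₄ A₅)) with cost 39025.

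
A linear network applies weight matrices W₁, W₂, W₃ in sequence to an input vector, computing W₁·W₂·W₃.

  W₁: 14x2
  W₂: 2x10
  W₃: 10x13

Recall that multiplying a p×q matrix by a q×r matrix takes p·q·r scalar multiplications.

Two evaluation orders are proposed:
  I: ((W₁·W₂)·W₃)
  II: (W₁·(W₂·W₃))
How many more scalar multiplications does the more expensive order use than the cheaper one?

1476

Order I = ((W₁·W₂)·W₃): (W₁·W₂): 14×2 by 2×10 → 14×10, cost 14·2·10 = 280; ((W₁·W₂)·W₃): 14×10 by 10×13 → 14×13, cost 14·10·13 = 1820; cumulative 2100. Total 2100.
Order II = (W₁·(W₂·W₃)): (W₂·W₃): 2×10 by 10×13 → 2×13, cost 2·10·13 = 260; (W₁·(W₂·W₃)): 14×2 by 2×13 → 14×13, cost 14·2·13 = 364; cumulative 624. Total 624.
Difference: |2100 − 624| = 1476.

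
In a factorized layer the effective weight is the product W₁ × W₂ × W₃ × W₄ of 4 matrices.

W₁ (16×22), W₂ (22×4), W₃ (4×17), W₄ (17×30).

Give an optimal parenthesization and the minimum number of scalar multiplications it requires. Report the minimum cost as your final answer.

5368

Adjacent pairs: W₁W₂ = 16·22·4 = 1408; W₂W₃ = 22·4·17 = 1496; W₃W₄ = 4·17·30 = 2040.
Length 3: W₁..W₃: k=1: 0+1496+16·22·17=7480; k=2: 1408+0+16·4·17=2496 → min 2496 | W₂..W₄: k=2: 0+2040+22·4·30=4680; k=3: 1496+0+22·17·30=12716 → min 4680.
Length 4: W₁..W₄: k=1: 0+4680+16·22·30=15240; k=2: 1408+2040+16·4·30=5368; k=3: 2496+0+16·17·30=10656 → min 5368.
Optimal parenthesization: ((W₁ × W₂) × (W₃ × W₄)) with cost 5368.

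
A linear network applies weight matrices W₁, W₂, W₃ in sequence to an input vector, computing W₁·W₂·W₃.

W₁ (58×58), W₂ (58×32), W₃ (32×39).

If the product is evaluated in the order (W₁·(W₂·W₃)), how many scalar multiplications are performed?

(W₂·W₃): 58×32 by 32×39 → 58×39, cost 58·32·39 = 72384
(W₁·(W₂·W₃)): 58×58 by 58×39 → 58×39, cost 58·58·39 = 131196; cumulative 203580
Total: 203580 scalar multiplications.

203580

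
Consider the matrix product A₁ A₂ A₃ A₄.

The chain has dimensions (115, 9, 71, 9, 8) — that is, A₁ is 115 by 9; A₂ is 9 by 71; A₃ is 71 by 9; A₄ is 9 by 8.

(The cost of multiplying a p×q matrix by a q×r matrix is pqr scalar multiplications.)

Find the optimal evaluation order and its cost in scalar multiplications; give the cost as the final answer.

14679

Adjacent pairs: A₁A₂ = 115·9·71 = 73485; A₂A₃ = 9·71·9 = 5751; A₃A₄ = 71·9·8 = 5112.
Length 3: A₁..A₃: k=1: 0+5751+115·9·9=15066; k=2: 73485+0+115·71·9=146970 → min 15066 | A₂..A₄: k=2: 0+5112+9·71·8=10224; k=3: 5751+0+9·9·8=6399 → min 6399.
Length 4: A₁..A₄: k=1: 0+6399+115·9·8=14679; k=2: 73485+5112+115·71·8=143917; k=3: 15066+0+115·9·8=23346 → min 14679.
Optimal parenthesization: (A₁ ((A₂ A₃) A₄)) with cost 14679.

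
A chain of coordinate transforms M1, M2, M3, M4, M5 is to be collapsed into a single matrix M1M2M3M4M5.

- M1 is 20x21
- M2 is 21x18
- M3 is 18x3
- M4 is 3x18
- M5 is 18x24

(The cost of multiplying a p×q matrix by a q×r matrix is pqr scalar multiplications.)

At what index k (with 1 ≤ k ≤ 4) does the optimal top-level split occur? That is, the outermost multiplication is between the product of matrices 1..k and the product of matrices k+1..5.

3

Adjacent pairs: M1M2 = 20·21·18 = 7560; M2M3 = 21·18·3 = 1134; M3M4 = 18·3·18 = 972; M4M5 = 3·18·24 = 1296.
Length 3: M1..M3: k=1: 0+1134+20·21·3=2394; k=2: 7560+0+20·18·3=8640 → min 2394 | M2..M4: k=2: 0+972+21·18·18=7776; k=3: 1134+0+21·3·18=2268 → min 2268 | M3..M5: k=3: 0+1296+18·3·24=2592; k=4: 972+0+18·18·24=8748 → min 2592.
Length 4: M1..M4: k=1: 0+2268+20·21·18=9828; k=2: 7560+972+20·18·18=15012; k=3: 2394+0+20·3·18=3474 → min 3474 | M2..M5: k=2: 0+2592+21·18·24=11664; k=3: 1134+1296+21·3·24=3942; k=4: 2268+0+21·18·24=11340 → min 3942.
Top-level splits: k=1: (M1..M1)·(M2..M5) → 0+3942+20·21·24 = 14022; k=2: (M1..M2)·(M3..M5) → 7560+2592+20·18·24 = 18792; k=3: (M1..M3)·(M4..M5) → 2394+1296+20·3·24 = 5130; k=4: (M1..M4)·(M5..M5) → 3474+0+20·18·24 = 12114.
Best split is after M3, i.e. k = 3.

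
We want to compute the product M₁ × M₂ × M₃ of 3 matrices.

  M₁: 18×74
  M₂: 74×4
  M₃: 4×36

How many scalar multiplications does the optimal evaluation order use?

Order (M₁ × (M₂ × M₃)): (M₂ × M₃): 74×4 by 4×36 → 74×36, cost 74·4·36 = 10656; (M₁ × (M₂ × M₃)): 18×74 by 74×36 → 18×36, cost 18·74·36 = 47952; cumulative 58608. Total 58608.
Order ((M₁ × M₂) × M₃): (M₁ × M₂): 18×74 by 74×4 → 18×4, cost 18·74·4 = 5328; ((M₁ × M₂) × M₃): 18×4 by 4×36 → 18×36, cost 18·4·36 = 2592; cumulative 7920. Total 7920.
Minimum: 7920.

7920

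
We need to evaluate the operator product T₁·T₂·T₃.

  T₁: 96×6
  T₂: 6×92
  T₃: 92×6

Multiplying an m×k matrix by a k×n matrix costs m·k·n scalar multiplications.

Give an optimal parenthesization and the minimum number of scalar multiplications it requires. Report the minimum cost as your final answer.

6768

(T₁·(T₂·T₃)): cost 6768.
((T₁·T₂)·T₃): cost 105984.
Optimal: (T₁·(T₂·T₃)) with cost 6768.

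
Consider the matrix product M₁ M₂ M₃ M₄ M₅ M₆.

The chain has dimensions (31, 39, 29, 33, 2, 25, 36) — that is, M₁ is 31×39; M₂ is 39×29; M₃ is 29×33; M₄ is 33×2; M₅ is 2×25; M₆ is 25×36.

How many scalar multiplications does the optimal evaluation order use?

Adjacent pairs: M₁M₂ = 31·39·29 = 35061; M₂M₃ = 39·29·33 = 37323; M₃M₄ = 29·33·2 = 1914; M₄M₅ = 33·2·25 = 1650; M₅M₆ = 2·25·36 = 1800.
Length 3: M₁..M₃: k=1: 0+37323+31·39·33=77220; k=2: 35061+0+31·29·33=64728 → min 64728 | M₂..M₄: k=2: 0+1914+39·29·2=4176; k=3: 37323+0+39·33·2=39897 → min 4176 | M₃..M₅: k=3: 0+1650+29·33·25=25575; k=4: 1914+0+29·2·25=3364 → min 3364 | M₄..M₆: k=4: 0+1800+33·2·36=4176; k=5: 1650+0+33·25·36=31350 → min 4176.
Length 4: M₁..M₄: k=1: 0+4176+31·39·2=6594; k=2: 35061+1914+31·29·2=38773; k=3: 64728+0+31·33·2=66774 → min 6594 | M₂..M₅: k=2: 0+3364+39·29·25=31639; k=3: 37323+1650+39·33·25=71148; k=4: 4176+0+39·2·25=6126 → min 6126 | M₃..M₆: k=3: 0+4176+29·33·36=38628; k=4: 1914+1800+29·2·36=5802; k=5: 3364+0+29·25·36=29464 → min 5802.
Length 5: M₁..M₅: k=1: 0+6126+31·39·25=36351; k=2: 35061+3364+31·29·25=60900; k=3: 64728+1650+31·33·25=91953; k=4: 6594+0+31·2·25=8144 → min 8144 | M₂..M₆: k=2: 0+5802+39·29·36=46518; k=3: 37323+4176+39·33·36=87831; k=4: 4176+1800+39·2·36=8784; k=5: 6126+0+39·25·36=41226 → min 8784.
Length 6: M₁..M₆: k=1: 0+8784+31·39·36=52308; k=2: 35061+5802+31·29·36=73227; k=3: 64728+4176+31·33·36=105732; k=4: 6594+1800+31·2·36=10626; k=5: 8144+0+31·25·36=36044 → min 10626.
Optimal order: ((M₁ (M₂ (M₃ M₄))) (M₅ M₆)) with cost 10626.

10626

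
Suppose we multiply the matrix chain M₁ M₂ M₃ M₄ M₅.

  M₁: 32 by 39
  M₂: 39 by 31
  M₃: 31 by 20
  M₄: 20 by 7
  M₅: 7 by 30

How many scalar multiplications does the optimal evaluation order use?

28259

Adjacent pairs: M₁M₂ = 32·39·31 = 38688; M₂M₃ = 39·31·20 = 24180; M₃M₄ = 31·20·7 = 4340; M₄M₅ = 20·7·30 = 4200.
Length 3: M₁..M₃: k=1: 0+24180+32·39·20=49140; k=2: 38688+0+32·31·20=58528 → min 49140 | M₂..M₄: k=2: 0+4340+39·31·7=12803; k=3: 24180+0+39·20·7=29640 → min 12803 | M₃..M₅: k=3: 0+4200+31·20·30=22800; k=4: 4340+0+31·7·30=10850 → min 10850.
Length 4: M₁..M₄: k=1: 0+12803+32·39·7=21539; k=2: 38688+4340+32·31·7=49972; k=3: 49140+0+32·20·7=53620 → min 21539 | M₂..M₅: k=2: 0+10850+39·31·30=47120; k=3: 24180+4200+39·20·30=51780; k=4: 12803+0+39·7·30=20993 → min 20993.
Length 5: M₁..M₅: k=1: 0+20993+32·39·30=58433; k=2: 38688+10850+32·31·30=79298; k=3: 49140+4200+32·20·30=72540; k=4: 21539+0+32·7·30=28259 → min 28259.
Optimal order: ((M₁ (M₂ (M₃ M₄))) M₅) with cost 28259.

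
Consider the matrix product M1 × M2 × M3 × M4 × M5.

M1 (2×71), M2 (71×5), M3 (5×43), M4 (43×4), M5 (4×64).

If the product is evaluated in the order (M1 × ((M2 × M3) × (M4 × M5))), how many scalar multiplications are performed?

(M2 × M3): 71×5 by 5×43 → 71×43, cost 71·5·43 = 15265
(M4 × M5): 43×4 by 4×64 → 43×64, cost 43·4·64 = 11008
((M2 × M3) × (M4 × M5)): 71×43 by 43×64 → 71×64, cost 71·43·64 = 195392; cumulative 221665
(M1 × ((M2 × M3) × (M4 × M5))): 2×71 by 71×64 → 2×64, cost 2·71·64 = 9088; cumulative 230753
Total: 230753 scalar multiplications.

230753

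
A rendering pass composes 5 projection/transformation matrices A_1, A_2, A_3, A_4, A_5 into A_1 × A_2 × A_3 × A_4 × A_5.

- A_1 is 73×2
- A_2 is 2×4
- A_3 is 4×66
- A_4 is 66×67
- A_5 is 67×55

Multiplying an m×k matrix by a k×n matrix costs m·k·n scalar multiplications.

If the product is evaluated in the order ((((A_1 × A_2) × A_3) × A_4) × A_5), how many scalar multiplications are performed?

(A_1 × A_2): 73×2 by 2×4 → 73×4, cost 73·2·4 = 584
((A_1 × A_2) × A_3): 73×4 by 4×66 → 73×66, cost 73·4·66 = 19272; cumulative 19856
(((A_1 × A_2) × A_3) × A_4): 73×66 by 66×67 → 73×67, cost 73·66·67 = 322806; cumulative 342662
((((A_1 × A_2) × A_3) × A_4) × A_5): 73×67 by 67×55 → 73×55, cost 73·67·55 = 269005; cumulative 611667
Total: 611667 scalar multiplications.

611667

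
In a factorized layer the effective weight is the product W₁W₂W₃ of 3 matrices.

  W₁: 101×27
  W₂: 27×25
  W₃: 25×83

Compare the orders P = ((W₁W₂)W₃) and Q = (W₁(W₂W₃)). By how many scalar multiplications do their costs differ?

Order P = ((W₁W₂)W₃): (W₁W₂): 101×27 by 27×25 → 101×25, cost 101·27·25 = 68175; ((W₁W₂)W₃): 101×25 by 25×83 → 101×83, cost 101·25·83 = 209575; cumulative 277750. Total 277750.
Order Q = (W₁(W₂W₃)): (W₂W₃): 27×25 by 25×83 → 27×83, cost 27·25·83 = 56025; (W₁(W₂W₃)): 101×27 by 27×83 → 101×83, cost 101·27·83 = 226341; cumulative 282366. Total 282366.
Difference: |277750 − 282366| = 4616.

4616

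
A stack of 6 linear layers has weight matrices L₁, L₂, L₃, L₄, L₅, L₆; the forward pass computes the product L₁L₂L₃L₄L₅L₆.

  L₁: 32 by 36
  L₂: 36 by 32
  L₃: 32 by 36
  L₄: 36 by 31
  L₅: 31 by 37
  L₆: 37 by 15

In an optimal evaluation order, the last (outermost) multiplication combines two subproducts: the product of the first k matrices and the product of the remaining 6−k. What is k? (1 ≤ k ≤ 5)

Adjacent pairs: L₁L₂ = 32·36·32 = 36864; L₂L₃ = 36·32·36 = 41472; L₃L₄ = 32·36·31 = 35712; L₄L₅ = 36·31·37 = 41292; L₅L₆ = 31·37·15 = 17205.
Length 3: L₁..L₃: k=1: 0+41472+32·36·36=82944; k=2: 36864+0+32·32·36=73728 → min 73728 | L₂..L₄: k=2: 0+35712+36·32·31=71424; k=3: 41472+0+36·36·31=81648 → min 71424 | L₃..L₅: k=3: 0+41292+32·36·37=83916; k=4: 35712+0+32·31·37=72416 → min 72416 | L₄..L₆: k=4: 0+17205+36·31·15=33945; k=5: 41292+0+36·37·15=61272 → min 33945.
Length 4: L₁..L₄: k=1: 0+71424+32·36·31=107136; k=2: 36864+35712+32·32·31=104320; k=3: 73728+0+32·36·31=109440 → min 104320 | L₂..L₅: k=2: 0+72416+36·32·37=115040; k=3: 41472+41292+36·36·37=130716; k=4: 71424+0+36·31·37=112716 → min 112716 | L₃..L₆: k=3: 0+33945+32·36·15=51225; k=4: 35712+17205+32·31·15=67797; k=5: 72416+0+32·37·15=90176 → min 51225.
Length 5: L₁..L₅: k=1: 0+112716+32·36·37=155340; k=2: 36864+72416+32·32·37=147168; k=3: 73728+41292+32·36·37=157644; k=4: 104320+0+32·31·37=141024 → min 141024 | L₂..L₆: k=2: 0+51225+36·32·15=68505; k=3: 41472+33945+36·36·15=94857; k=4: 71424+17205+36·31·15=105369; k=5: 112716+0+36·37·15=132696 → min 68505.
Top-level splits: k=1: (L₁..L₁)·(L₂..L₆) → 0+68505+32·36·15 = 85785; k=2: (L₁..L₂)·(L₃..L₆) → 36864+51225+32·32·15 = 103449; k=3: (L₁..L₃)·(L₄..L₆) → 73728+33945+32·36·15 = 124953; k=4: (L₁..L₄)·(L₅..L₆) → 104320+17205+32·31·15 = 136405; k=5: (L₁..L₅)·(L₆..L₆) → 141024+0+32·37·15 = 158784.
Best split is after L₁, i.e. k = 1.

1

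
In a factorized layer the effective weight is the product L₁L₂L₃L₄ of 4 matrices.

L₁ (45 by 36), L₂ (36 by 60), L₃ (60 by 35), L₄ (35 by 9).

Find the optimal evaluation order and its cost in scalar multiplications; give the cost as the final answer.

52920

Adjacent pairs: L₁L₂ = 45·36·60 = 97200; L₂L₃ = 36·60·35 = 75600; L₃L₄ = 60·35·9 = 18900.
Length 3: L₁..L₃: k=1: 0+75600+45·36·35=132300; k=2: 97200+0+45·60·35=191700 → min 132300 | L₂..L₄: k=2: 0+18900+36·60·9=38340; k=3: 75600+0+36·35·9=86940 → min 38340.
Length 4: L₁..L₄: k=1: 0+38340+45·36·9=52920; k=2: 97200+18900+45·60·9=140400; k=3: 132300+0+45·35·9=146475 → min 52920.
Optimal parenthesization: (L₁(L₂(L₃L₄))) with cost 52920.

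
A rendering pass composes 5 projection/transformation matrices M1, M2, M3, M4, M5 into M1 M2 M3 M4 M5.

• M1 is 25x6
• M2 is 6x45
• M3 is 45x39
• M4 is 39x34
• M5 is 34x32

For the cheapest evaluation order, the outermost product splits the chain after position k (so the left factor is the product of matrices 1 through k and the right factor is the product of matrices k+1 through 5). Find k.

1

Adjacent pairs: M1M2 = 25·6·45 = 6750; M2M3 = 6·45·39 = 10530; M3M4 = 45·39·34 = 59670; M4M5 = 39·34·32 = 42432.
Length 3: M1..M3: k=1: 0+10530+25·6·39=16380; k=2: 6750+0+25·45·39=50625 → min 16380 | M2..M4: k=2: 0+59670+6·45·34=68850; k=3: 10530+0+6·39·34=18486 → min 18486 | M3..M5: k=3: 0+42432+45·39·32=98592; k=4: 59670+0+45·34·32=108630 → min 98592.
Length 4: M1..M4: k=1: 0+18486+25·6·34=23586; k=2: 6750+59670+25·45·34=104670; k=3: 16380+0+25·39·34=49530 → min 23586 | M2..M5: k=2: 0+98592+6·45·32=107232; k=3: 10530+42432+6·39·32=60450; k=4: 18486+0+6·34·32=25014 → min 25014.
Top-level splits: k=1: (M1..M1)·(M2..M5) → 0+25014+25·6·32 = 29814; k=2: (M1..M2)·(M3..M5) → 6750+98592+25·45·32 = 141342; k=3: (M1..M3)·(M4..M5) → 16380+42432+25·39·32 = 90012; k=4: (M1..M4)·(M5..M5) → 23586+0+25·34·32 = 50786.
Best split is after M1, i.e. k = 1.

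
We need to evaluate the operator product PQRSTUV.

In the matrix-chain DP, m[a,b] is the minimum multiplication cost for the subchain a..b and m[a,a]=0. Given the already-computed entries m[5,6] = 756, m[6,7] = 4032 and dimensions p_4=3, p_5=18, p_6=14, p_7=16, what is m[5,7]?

1428

m[5,7] = min over k∈[5,6] of m[5,k]+m[k+1,7]+p_{4}·p_k·p_{7}.
k=5: 0 + 4032 + 3·18·16 = 4896; k=6: 756 + 0 + 3·14·16 = 1428.
Minimum: 1428 at k=6.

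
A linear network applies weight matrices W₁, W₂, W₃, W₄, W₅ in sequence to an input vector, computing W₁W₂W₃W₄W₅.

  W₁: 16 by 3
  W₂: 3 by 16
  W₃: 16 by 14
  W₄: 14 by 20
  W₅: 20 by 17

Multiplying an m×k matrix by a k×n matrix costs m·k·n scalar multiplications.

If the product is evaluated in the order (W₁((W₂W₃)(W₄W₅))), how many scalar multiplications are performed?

(W₂W₃): 3×16 by 16×14 → 3×14, cost 3·16·14 = 672
(W₄W₅): 14×20 by 20×17 → 14×17, cost 14·20·17 = 4760
((W₂W₃)(W₄W₅)): 3×14 by 14×17 → 3×17, cost 3·14·17 = 714; cumulative 6146
(W₁((W₂W₃)(W₄W₅))): 16×3 by 3×17 → 16×17, cost 16·3·17 = 816; cumulative 6962
Total: 6962 scalar multiplications.

6962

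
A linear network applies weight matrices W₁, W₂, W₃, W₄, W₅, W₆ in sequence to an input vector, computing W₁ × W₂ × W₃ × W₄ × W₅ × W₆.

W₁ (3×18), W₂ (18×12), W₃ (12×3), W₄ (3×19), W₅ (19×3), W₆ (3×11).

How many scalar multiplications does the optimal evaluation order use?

Adjacent pairs: W₁W₂ = 3·18·12 = 648; W₂W₃ = 18·12·3 = 648; W₃W₄ = 12·3·19 = 684; W₄W₅ = 3·19·3 = 171; W₅W₆ = 19·3·11 = 627.
Length 3: W₁..W₃: k=1: 0+648+3·18·3=810; k=2: 648+0+3·12·3=756 → min 756 | W₂..W₄: k=2: 0+684+18·12·19=4788; k=3: 648+0+18·3·19=1674 → min 1674 | W₃..W₅: k=3: 0+171+12·3·3=279; k=4: 684+0+12·19·3=1368 → min 279 | W₄..W₆: k=4: 0+627+3·19·11=1254; k=5: 171+0+3·3·11=270 → min 270.
Length 4: W₁..W₄: k=1: 0+1674+3·18·19=2700; k=2: 648+684+3·12·19=2016; k=3: 756+0+3·3·19=927 → min 927 | W₂..W₅: k=2: 0+279+18·12·3=927; k=3: 648+171+18·3·3=981; k=4: 1674+0+18·19·3=2700 → min 927 | W₃..W₆: k=3: 0+270+12·3·11=666; k=4: 684+627+12·19·11=3819; k=5: 279+0+12·3·11=675 → min 666.
Length 5: W₁..W₅: k=1: 0+927+3·18·3=1089; k=2: 648+279+3·12·3=1035; k=3: 756+171+3·3·3=954; k=4: 927+0+3·19·3=1098 → min 954 | W₂..W₆: k=2: 0+666+18·12·11=3042; k=3: 648+270+18·3·11=1512; k=4: 1674+627+18·19·11=6063; k=5: 927+0+18·3·11=1521 → min 1512.
Length 6: W₁..W₆: k=1: 0+1512+3·18·11=2106; k=2: 648+666+3·12·11=1710; k=3: 756+270+3·3·11=1125; k=4: 927+627+3·19·11=2181; k=5: 954+0+3·3·11=1053 → min 1053.
Optimal order: ((((W₁ × W₂) × W₃) × (W₄ × W₅)) × W₆) with cost 1053.

1053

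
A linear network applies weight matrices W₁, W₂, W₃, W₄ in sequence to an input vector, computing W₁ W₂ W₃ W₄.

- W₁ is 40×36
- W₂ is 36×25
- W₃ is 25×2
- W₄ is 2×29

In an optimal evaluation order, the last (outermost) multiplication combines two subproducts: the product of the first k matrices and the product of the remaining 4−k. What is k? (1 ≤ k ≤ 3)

3

Adjacent pairs: W₁W₂ = 40·36·25 = 36000; W₂W₃ = 36·25·2 = 1800; W₃W₄ = 25·2·29 = 1450.
Length 3: W₁..W₃: k=1: 0+1800+40·36·2=4680; k=2: 36000+0+40·25·2=38000 → min 4680 | W₂..W₄: k=2: 0+1450+36·25·29=27550; k=3: 1800+0+36·2·29=3888 → min 3888.
Top-level splits: k=1: (W₁..W₁)·(W₂..W₄) → 0+3888+40·36·29 = 45648; k=2: (W₁..W₂)·(W₃..W₄) → 36000+1450+40·25·29 = 66450; k=3: (W₁..W₃)·(W₄..W₄) → 4680+0+40·2·29 = 7000.
Best split is after W₃, i.e. k = 3.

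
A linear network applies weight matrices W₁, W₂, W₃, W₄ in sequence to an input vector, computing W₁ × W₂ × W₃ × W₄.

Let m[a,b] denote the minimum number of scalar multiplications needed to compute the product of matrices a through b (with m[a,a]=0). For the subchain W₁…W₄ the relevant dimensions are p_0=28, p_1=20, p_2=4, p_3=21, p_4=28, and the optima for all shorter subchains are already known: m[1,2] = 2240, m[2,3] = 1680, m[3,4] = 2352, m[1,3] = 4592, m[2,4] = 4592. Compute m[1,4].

m[1,4] = min over k∈[1,3] of m[1,k]+m[k+1,4]+p_{0}·p_k·p_{4}.
k=1: 0 + 4592 + 28·20·28 = 20272; k=2: 2240 + 2352 + 28·4·28 = 7728; k=3: 4592 + 0 + 28·21·28 = 21056.
Minimum: 7728 at k=2.

7728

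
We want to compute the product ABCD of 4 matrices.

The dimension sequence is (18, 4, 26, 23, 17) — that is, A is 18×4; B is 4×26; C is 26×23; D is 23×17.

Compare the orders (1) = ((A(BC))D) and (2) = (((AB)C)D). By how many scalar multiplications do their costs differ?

Order (1) = ((A(BC))D): (BC): 4×26 by 26×23 → 4×23, cost 4·26·23 = 2392; (A(BC)): 18×4 by 4×23 → 18×23, cost 18·4·23 = 1656; cumulative 4048; ((A(BC))D): 18×23 by 23×17 → 18×17, cost 18·23·17 = 7038; cumulative 11086. Total 11086.
Order (2) = (((AB)C)D): (AB): 18×4 by 4×26 → 18×26, cost 18·4·26 = 1872; ((AB)C): 18×26 by 26×23 → 18×23, cost 18·26·23 = 10764; cumulative 12636; (((AB)C)D): 18×23 by 23×17 → 18×17, cost 18·23·17 = 7038; cumulative 19674. Total 19674.
Difference: |11086 − 19674| = 8588.

8588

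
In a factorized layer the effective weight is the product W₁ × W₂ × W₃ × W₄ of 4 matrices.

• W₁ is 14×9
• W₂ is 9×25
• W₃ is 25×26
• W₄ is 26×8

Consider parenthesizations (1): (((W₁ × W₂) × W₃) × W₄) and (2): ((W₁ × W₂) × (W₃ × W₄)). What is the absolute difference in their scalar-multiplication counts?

4012

Order (1) = (((W₁ × W₂) × W₃) × W₄): (W₁ × W₂): 14×9 by 9×25 → 14×25, cost 14·9·25 = 3150; ((W₁ × W₂) × W₃): 14×25 by 25×26 → 14×26, cost 14·25·26 = 9100; cumulative 12250; (((W₁ × W₂) × W₃) × W₄): 14×26 by 26×8 → 14×8, cost 14·26·8 = 2912; cumulative 15162. Total 15162.
Order (2) = ((W₁ × W₂) × (W₃ × W₄)): (W₁ × W₂): 14×9 by 9×25 → 14×25, cost 14·9·25 = 3150; (W₃ × W₄): 25×26 by 26×8 → 25×8, cost 25·26·8 = 5200; ((W₁ × W₂) × (W₃ × W₄)): 14×25 by 25×8 → 14×8, cost 14·25·8 = 2800; cumulative 11150. Total 11150.
Difference: |15162 − 11150| = 4012.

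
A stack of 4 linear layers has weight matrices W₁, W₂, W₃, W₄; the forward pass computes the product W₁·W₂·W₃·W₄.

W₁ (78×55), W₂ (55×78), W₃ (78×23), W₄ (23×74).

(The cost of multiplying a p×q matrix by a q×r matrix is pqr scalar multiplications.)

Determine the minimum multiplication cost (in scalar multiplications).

330096

Adjacent pairs: W₁W₂ = 78·55·78 = 334620; W₂W₃ = 55·78·23 = 98670; W₃W₄ = 78·23·74 = 132756.
Length 3: W₁..W₃: k=1: 0+98670+78·55·23=197340; k=2: 334620+0+78·78·23=474552 → min 197340 | W₂..W₄: k=2: 0+132756+55·78·74=450216; k=3: 98670+0+55·23·74=192280 → min 192280.
Length 4: W₁..W₄: k=1: 0+192280+78·55·74=509740; k=2: 334620+132756+78·78·74=917592; k=3: 197340+0+78·23·74=330096 → min 330096.
Optimal order: ((W₁·(W₂·W₃))·W₄) with cost 330096.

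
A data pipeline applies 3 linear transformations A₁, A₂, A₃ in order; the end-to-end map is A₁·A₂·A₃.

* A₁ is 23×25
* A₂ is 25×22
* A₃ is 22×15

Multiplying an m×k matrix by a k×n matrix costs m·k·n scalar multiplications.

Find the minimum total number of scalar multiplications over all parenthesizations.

Order (A₁·(A₂·A₃)): (A₂·A₃): 25×22 by 22×15 → 25×15, cost 25·22·15 = 8250; (A₁·(A₂·A₃)): 23×25 by 25×15 → 23×15, cost 23·25·15 = 8625; cumulative 16875. Total 16875.
Order ((A₁·A₂)·A₃): (A₁·A₂): 23×25 by 25×22 → 23×22, cost 23·25·22 = 12650; ((A₁·A₂)·A₃): 23×22 by 22×15 → 23×15, cost 23·22·15 = 7590; cumulative 20240. Total 20240.
Minimum: 16875.

16875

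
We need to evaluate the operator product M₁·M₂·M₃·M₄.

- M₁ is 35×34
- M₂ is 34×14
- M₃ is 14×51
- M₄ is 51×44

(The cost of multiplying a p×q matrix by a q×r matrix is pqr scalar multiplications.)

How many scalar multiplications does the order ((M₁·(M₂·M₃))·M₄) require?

163506

(M₂·M₃): 34×14 by 14×51 → 34×51, cost 34·14·51 = 24276
(M₁·(M₂·M₃)): 35×34 by 34×51 → 35×51, cost 35·34·51 = 60690; cumulative 84966
((M₁·(M₂·M₃))·M₄): 35×51 by 51×44 → 35×44, cost 35·51·44 = 78540; cumulative 163506
Total: 163506 scalar multiplications.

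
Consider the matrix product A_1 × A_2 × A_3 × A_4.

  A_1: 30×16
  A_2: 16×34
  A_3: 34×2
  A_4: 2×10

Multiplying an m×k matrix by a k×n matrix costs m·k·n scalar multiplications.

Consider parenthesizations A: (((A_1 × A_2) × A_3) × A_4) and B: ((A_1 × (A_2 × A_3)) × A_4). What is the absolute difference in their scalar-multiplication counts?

16312

Order A = (((A_1 × A_2) × A_3) × A_4): (A_1 × A_2): 30×16 by 16×34 → 30×34, cost 30·16·34 = 16320; ((A_1 × A_2) × A_3): 30×34 by 34×2 → 30×2, cost 30·34·2 = 2040; cumulative 18360; (((A_1 × A_2) × A_3) × A_4): 30×2 by 2×10 → 30×10, cost 30·2·10 = 600; cumulative 18960. Total 18960.
Order B = ((A_1 × (A_2 × A_3)) × A_4): (A_2 × A_3): 16×34 by 34×2 → 16×2, cost 16·34·2 = 1088; (A_1 × (A_2 × A_3)): 30×16 by 16×2 → 30×2, cost 30·16·2 = 960; cumulative 2048; ((A_1 × (A_2 × A_3)) × A_4): 30×2 by 2×10 → 30×10, cost 30·2·10 = 600; cumulative 2648. Total 2648.
Difference: |18960 − 2648| = 16312.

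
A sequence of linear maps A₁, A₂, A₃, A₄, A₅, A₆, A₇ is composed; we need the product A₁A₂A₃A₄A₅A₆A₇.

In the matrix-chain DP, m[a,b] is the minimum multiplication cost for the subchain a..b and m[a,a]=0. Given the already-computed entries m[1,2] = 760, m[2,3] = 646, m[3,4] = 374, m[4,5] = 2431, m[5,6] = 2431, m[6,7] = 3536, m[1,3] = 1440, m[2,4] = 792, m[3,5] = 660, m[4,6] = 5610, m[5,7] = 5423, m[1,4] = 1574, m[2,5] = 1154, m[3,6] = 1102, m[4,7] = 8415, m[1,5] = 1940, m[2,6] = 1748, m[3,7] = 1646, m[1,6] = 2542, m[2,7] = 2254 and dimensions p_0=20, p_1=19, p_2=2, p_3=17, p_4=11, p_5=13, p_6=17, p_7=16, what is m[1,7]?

3046

m[1,7] = min over k∈[1,6] of m[1,k]+m[k+1,7]+p_{0}·p_k·p_{7}.
k=1: 0 + 2254 + 20·19·16 = 8334; k=2: 760 + 1646 + 20·2·16 = 3046; k=3: 1440 + 8415 + 20·17·16 = 15295; k=4: 1574 + 5423 + 20·11·16 = 10517; k=5: 1940 + 3536 + 20·13·16 = 9636; k=6: 2542 + 0 + 20·17·16 = 7982.
Minimum: 3046 at k=2.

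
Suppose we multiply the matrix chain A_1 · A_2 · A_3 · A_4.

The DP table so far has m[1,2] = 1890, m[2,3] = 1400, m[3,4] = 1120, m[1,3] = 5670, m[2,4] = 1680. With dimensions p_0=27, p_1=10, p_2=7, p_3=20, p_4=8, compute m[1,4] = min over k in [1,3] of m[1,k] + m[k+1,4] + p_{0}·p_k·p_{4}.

m[1,4] = min over k∈[1,3] of m[1,k]+m[k+1,4]+p_{0}·p_k·p_{4}.
k=1: 0 + 1680 + 27·10·8 = 3840; k=2: 1890 + 1120 + 27·7·8 = 4522; k=3: 5670 + 0 + 27·20·8 = 9990.
Minimum: 3840 at k=1.

3840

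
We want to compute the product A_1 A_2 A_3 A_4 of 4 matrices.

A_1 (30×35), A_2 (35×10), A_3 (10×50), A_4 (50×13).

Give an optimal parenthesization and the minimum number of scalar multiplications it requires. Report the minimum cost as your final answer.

20900

Adjacent pairs: A_1A_2 = 30·35·10 = 10500; A_2A_3 = 35·10·50 = 17500; A_3A_4 = 10·50·13 = 6500.
Length 3: A_1..A_3: k=1: 0+17500+30·35·50=70000; k=2: 10500+0+30·10·50=25500 → min 25500 | A_2..A_4: k=2: 0+6500+35·10·13=11050; k=3: 17500+0+35·50·13=40250 → min 11050.
Length 4: A_1..A_4: k=1: 0+11050+30·35·13=24700; k=2: 10500+6500+30·10·13=20900; k=3: 25500+0+30·50·13=45000 → min 20900.
Optimal parenthesization: ((A_1 A_2) (A_3 A_4)) with cost 20900.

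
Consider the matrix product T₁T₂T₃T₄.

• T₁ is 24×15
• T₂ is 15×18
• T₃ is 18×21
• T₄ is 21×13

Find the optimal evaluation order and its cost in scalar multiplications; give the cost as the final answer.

Adjacent pairs: T₁T₂ = 24·15·18 = 6480; T₂T₃ = 15·18·21 = 5670; T₃T₄ = 18·21·13 = 4914.
Length 3: T₁..T₃: k=1: 0+5670+24·15·21=13230; k=2: 6480+0+24·18·21=15552 → min 13230 | T₂..T₄: k=2: 0+4914+15·18·13=8424; k=3: 5670+0+15·21·13=9765 → min 8424.
Length 4: T₁..T₄: k=1: 0+8424+24·15·13=13104; k=2: 6480+4914+24·18·13=17010; k=3: 13230+0+24·21·13=19782 → min 13104.
Optimal parenthesization: (T₁(T₂(T₃T₄))) with cost 13104.

13104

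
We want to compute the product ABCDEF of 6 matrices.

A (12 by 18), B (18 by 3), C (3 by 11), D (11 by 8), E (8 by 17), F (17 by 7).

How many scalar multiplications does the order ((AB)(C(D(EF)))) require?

2699

(AB): 12×18 by 18×3 → 12×3, cost 12·18·3 = 648
(EF): 8×17 by 17×7 → 8×7, cost 8·17·7 = 952
(D(EF)): 11×8 by 8×7 → 11×7, cost 11·8·7 = 616; cumulative 1568
(C(D(EF))): 3×11 by 11×7 → 3×7, cost 3·11·7 = 231; cumulative 1799
((AB)(C(D(EF)))): 12×3 by 3×7 → 12×7, cost 12·3·7 = 252; cumulative 2699
Total: 2699 scalar multiplications.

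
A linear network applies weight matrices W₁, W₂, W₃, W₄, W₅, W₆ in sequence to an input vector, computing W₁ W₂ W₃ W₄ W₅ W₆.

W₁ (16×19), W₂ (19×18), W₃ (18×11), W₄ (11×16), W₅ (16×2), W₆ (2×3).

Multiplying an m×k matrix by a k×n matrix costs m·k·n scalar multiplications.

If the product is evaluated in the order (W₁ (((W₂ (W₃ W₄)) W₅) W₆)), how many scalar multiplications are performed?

10274

(W₃ W₄): 18×11 by 11×16 → 18×16, cost 18·11·16 = 3168
(W₂ (W₃ W₄)): 19×18 by 18×16 → 19×16, cost 19·18·16 = 5472; cumulative 8640
((W₂ (W₃ W₄)) W₅): 19×16 by 16×2 → 19×2, cost 19·16·2 = 608; cumulative 9248
(((W₂ (W₃ W₄)) W₅) W₆): 19×2 by 2×3 → 19×3, cost 19·2·3 = 114; cumulative 9362
(W₁ (((W₂ (W₃ W₄)) W₅) W₆)): 16×19 by 19×3 → 16×3, cost 16·19·3 = 912; cumulative 10274
Total: 10274 scalar multiplications.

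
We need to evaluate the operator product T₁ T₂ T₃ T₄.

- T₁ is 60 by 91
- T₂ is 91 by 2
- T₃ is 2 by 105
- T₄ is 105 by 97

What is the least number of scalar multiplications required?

Adjacent pairs: T₁T₂ = 60·91·2 = 10920; T₂T₃ = 91·2·105 = 19110; T₃T₄ = 2·105·97 = 20370.
Length 3: T₁..T₃: k=1: 0+19110+60·91·105=592410; k=2: 10920+0+60·2·105=23520 → min 23520 | T₂..T₄: k=2: 0+20370+91·2·97=38024; k=3: 19110+0+91·105·97=945945 → min 38024.
Length 4: T₁..T₄: k=1: 0+38024+60·91·97=567644; k=2: 10920+20370+60·2·97=42930; k=3: 23520+0+60·105·97=634620 → min 42930.
Optimal order: ((T₁ T₂) (T₃ T₄)) with cost 42930.

42930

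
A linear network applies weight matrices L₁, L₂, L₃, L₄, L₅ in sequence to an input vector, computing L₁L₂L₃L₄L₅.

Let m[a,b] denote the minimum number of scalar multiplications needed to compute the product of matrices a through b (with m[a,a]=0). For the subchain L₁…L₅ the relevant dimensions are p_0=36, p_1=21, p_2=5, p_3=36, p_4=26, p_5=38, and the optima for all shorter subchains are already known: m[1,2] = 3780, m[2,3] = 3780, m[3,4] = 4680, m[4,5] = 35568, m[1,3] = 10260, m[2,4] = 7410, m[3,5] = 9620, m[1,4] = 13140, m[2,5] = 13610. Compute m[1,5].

20240

m[1,5] = min over k∈[1,4] of m[1,k]+m[k+1,5]+p_{0}·p_k·p_{5}.
k=1: 0 + 13610 + 36·21·38 = 42338; k=2: 3780 + 9620 + 36·5·38 = 20240; k=3: 10260 + 35568 + 36·36·38 = 95076; k=4: 13140 + 0 + 36·26·38 = 48708.
Minimum: 20240 at k=2.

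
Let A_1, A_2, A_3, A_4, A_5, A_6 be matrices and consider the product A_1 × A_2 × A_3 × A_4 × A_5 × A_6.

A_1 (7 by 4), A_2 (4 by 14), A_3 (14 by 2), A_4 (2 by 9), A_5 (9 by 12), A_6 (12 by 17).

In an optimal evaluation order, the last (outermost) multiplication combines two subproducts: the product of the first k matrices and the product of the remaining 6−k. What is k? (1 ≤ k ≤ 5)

3

Adjacent pairs: A_1A_2 = 7·4·14 = 392; A_2A_3 = 4·14·2 = 112; A_3A_4 = 14·2·9 = 252; A_4A_5 = 2·9·12 = 216; A_5A_6 = 9·12·17 = 1836.
Length 3: A_1..A_3: k=1: 0+112+7·4·2=168; k=2: 392+0+7·14·2=588 → min 168 | A_2..A_4: k=2: 0+252+4·14·9=756; k=3: 112+0+4·2·9=184 → min 184 | A_3..A_5: k=3: 0+216+14·2·12=552; k=4: 252+0+14·9·12=1764 → min 552 | A_4..A_6: k=4: 0+1836+2·9·17=2142; k=5: 216+0+2·12·17=624 → min 624.
Length 4: A_1..A_4: k=1: 0+184+7·4·9=436; k=2: 392+252+7·14·9=1526; k=3: 168+0+7·2·9=294 → min 294 | A_2..A_5: k=2: 0+552+4·14·12=1224; k=3: 112+216+4·2·12=424; k=4: 184+0+4·9·12=616 → min 424 | A_3..A_6: k=3: 0+624+14·2·17=1100; k=4: 252+1836+14·9·17=4230; k=5: 552+0+14·12·17=3408 → min 1100.
Length 5: A_1..A_5: k=1: 0+424+7·4·12=760; k=2: 392+552+7·14·12=2120; k=3: 168+216+7·2·12=552; k=4: 294+0+7·9·12=1050 → min 552 | A_2..A_6: k=2: 0+1100+4·14·17=2052; k=3: 112+624+4·2·17=872; k=4: 184+1836+4·9·17=2632; k=5: 424+0+4·12·17=1240 → min 872.
Top-level splits: k=1: (A_1..A_1)·(A_2..A_6) → 0+872+7·4·17 = 1348; k=2: (A_1..A_2)·(A_3..A_6) → 392+1100+7·14·17 = 3158; k=3: (A_1..A_3)·(A_4..A_6) → 168+624+7·2·17 = 1030; k=4: (A_1..A_4)·(A_5..A_6) → 294+1836+7·9·17 = 3201; k=5: (A_1..A_5)·(A_6..A_6) → 552+0+7·12·17 = 1980.
Best split is after A_3, i.e. k = 3.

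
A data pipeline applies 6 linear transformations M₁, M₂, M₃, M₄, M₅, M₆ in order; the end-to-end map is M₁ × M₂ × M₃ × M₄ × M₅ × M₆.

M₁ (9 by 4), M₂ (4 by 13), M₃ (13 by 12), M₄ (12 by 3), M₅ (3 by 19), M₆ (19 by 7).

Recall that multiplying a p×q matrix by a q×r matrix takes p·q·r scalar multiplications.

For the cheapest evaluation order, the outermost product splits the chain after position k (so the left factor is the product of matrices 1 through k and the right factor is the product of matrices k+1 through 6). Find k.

4

Adjacent pairs: M₁M₂ = 9·4·13 = 468; M₂M₃ = 4·13·12 = 624; M₃M₄ = 13·12·3 = 468; M₄M₅ = 12·3·19 = 684; M₅M₆ = 3·19·7 = 399.
Length 3: M₁..M₃: k=1: 0+624+9·4·12=1056; k=2: 468+0+9·13·12=1872 → min 1056 | M₂..M₄: k=2: 0+468+4·13·3=624; k=3: 624+0+4·12·3=768 → min 624 | M₃..M₅: k=3: 0+684+13·12·19=3648; k=4: 468+0+13·3·19=1209 → min 1209 | M₄..M₆: k=4: 0+399+12·3·7=651; k=5: 684+0+12·19·7=2280 → min 651.
Length 4: M₁..M₄: k=1: 0+624+9·4·3=732; k=2: 468+468+9·13·3=1287; k=3: 1056+0+9·12·3=1380 → min 732 | M₂..M₅: k=2: 0+1209+4·13·19=2197; k=3: 624+684+4·12·19=2220; k=4: 624+0+4·3·19=852 → min 852 | M₃..M₆: k=3: 0+651+13·12·7=1743; k=4: 468+399+13·3·7=1140; k=5: 1209+0+13·19·7=2938 → min 1140.
Length 5: M₁..M₅: k=1: 0+852+9·4·19=1536; k=2: 468+1209+9·13·19=3900; k=3: 1056+684+9·12·19=3792; k=4: 732+0+9·3·19=1245 → min 1245 | M₂..M₆: k=2: 0+1140+4·13·7=1504; k=3: 624+651+4·12·7=1611; k=4: 624+399+4·3·7=1107; k=5: 852+0+4·19·7=1384 → min 1107.
Top-level splits: k=1: (M₁..M₁)·(M₂..M₆) → 0+1107+9·4·7 = 1359; k=2: (M₁..M₂)·(M₃..M₆) → 468+1140+9·13·7 = 2427; k=3: (M₁..M₃)·(M₄..M₆) → 1056+651+9·12·7 = 2463; k=4: (M₁..M₄)·(M₅..M₆) → 732+399+9·3·7 = 1320; k=5: (M₁..M₅)·(M₆..M₆) → 1245+0+9·19·7 = 2442.
Best split is after M₄, i.e. k = 4.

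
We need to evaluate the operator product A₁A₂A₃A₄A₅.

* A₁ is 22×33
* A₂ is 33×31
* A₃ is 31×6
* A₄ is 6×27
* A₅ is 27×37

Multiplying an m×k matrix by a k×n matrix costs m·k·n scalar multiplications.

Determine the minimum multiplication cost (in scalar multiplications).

21372

Adjacent pairs: A₁A₂ = 22·33·31 = 22506; A₂A₃ = 33·31·6 = 6138; A₃A₄ = 31·6·27 = 5022; A₄A₅ = 6·27·37 = 5994.
Length 3: A₁..A₃: k=1: 0+6138+22·33·6=10494; k=2: 22506+0+22·31·6=26598 → min 10494 | A₂..A₄: k=2: 0+5022+33·31·27=32643; k=3: 6138+0+33·6·27=11484 → min 11484 | A₃..A₅: k=3: 0+5994+31·6·37=12876; k=4: 5022+0+31·27·37=35991 → min 12876.
Length 4: A₁..A₄: k=1: 0+11484+22·33·27=31086; k=2: 22506+5022+22·31·27=45942; k=3: 10494+0+22·6·27=14058 → min 14058 | A₂..A₅: k=2: 0+12876+33·31·37=50727; k=3: 6138+5994+33·6·37=19458; k=4: 11484+0+33·27·37=44451 → min 19458.
Length 5: A₁..A₅: k=1: 0+19458+22·33·37=46320; k=2: 22506+12876+22·31·37=60616; k=3: 10494+5994+22·6·37=21372; k=4: 14058+0+22·27·37=36036 → min 21372.
Optimal order: ((A₁(A₂A₃))(A₄A₅)) with cost 21372.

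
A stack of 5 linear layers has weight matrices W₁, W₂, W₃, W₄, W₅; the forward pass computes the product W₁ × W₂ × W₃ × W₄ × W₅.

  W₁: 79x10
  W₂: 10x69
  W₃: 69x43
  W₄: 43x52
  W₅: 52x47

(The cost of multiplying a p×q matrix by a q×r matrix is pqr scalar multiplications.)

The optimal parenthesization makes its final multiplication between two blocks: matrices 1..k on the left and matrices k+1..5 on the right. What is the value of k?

Adjacent pairs: W₁W₂ = 79·10·69 = 54510; W₂W₃ = 10·69·43 = 29670; W₃W₄ = 69·43·52 = 154284; W₄W₅ = 43·52·47 = 105092.
Length 3: W₁..W₃: k=1: 0+29670+79·10·43=63640; k=2: 54510+0+79·69·43=288903 → min 63640 | W₂..W₄: k=2: 0+154284+10·69·52=190164; k=3: 29670+0+10·43·52=52030 → min 52030 | W₃..W₅: k=3: 0+105092+69·43·47=244541; k=4: 154284+0+69·52·47=322920 → min 244541.
Length 4: W₁..W₄: k=1: 0+52030+79·10·52=93110; k=2: 54510+154284+79·69·52=492246; k=3: 63640+0+79·43·52=240284 → min 93110 | W₂..W₅: k=2: 0+244541+10·69·47=276971; k=3: 29670+105092+10·43·47=154972; k=4: 52030+0+10·52·47=76470 → min 76470.
Top-level splits: k=1: (W₁..W₁)·(W₂..W₅) → 0+76470+79·10·47 = 113600; k=2: (W₁..W₂)·(W₃..W₅) → 54510+244541+79·69·47 = 555248; k=3: (W₁..W₃)·(W₄..W₅) → 63640+105092+79·43·47 = 328391; k=4: (W₁..W₄)·(W₅..W₅) → 93110+0+79·52·47 = 286186.
Best split is after W₁, i.e. k = 1.

1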